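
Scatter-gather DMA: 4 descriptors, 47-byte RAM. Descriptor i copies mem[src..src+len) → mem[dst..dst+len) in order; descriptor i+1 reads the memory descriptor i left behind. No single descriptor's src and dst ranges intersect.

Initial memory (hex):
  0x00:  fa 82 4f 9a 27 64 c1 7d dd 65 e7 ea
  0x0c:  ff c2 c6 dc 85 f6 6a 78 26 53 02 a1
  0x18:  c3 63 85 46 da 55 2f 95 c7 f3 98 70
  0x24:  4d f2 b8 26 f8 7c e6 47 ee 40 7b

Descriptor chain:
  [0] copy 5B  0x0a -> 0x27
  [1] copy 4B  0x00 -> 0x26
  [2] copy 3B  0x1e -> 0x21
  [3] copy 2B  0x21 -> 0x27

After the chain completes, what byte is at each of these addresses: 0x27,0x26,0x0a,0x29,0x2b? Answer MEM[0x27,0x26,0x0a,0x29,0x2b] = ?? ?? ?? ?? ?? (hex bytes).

MEM[0x27,0x26,0x0a,0x29,0x2b] = 2f fa e7 9a c6

D0: mem[0x27..0x2b] <- [e7 ea ff c2 c6]
D1: mem[0x26..0x29] <- [fa 82 4f 9a]
D2: mem[0x21..0x23] <- [2f 95 c7]
D3: mem[0x27..0x28] <- [2f 95]
query mem[0x27]=0x2f, mem[0x26]=0xfa, mem[0x0a]=0xe7, mem[0x29]=0x9a, mem[0x2b]=0xc6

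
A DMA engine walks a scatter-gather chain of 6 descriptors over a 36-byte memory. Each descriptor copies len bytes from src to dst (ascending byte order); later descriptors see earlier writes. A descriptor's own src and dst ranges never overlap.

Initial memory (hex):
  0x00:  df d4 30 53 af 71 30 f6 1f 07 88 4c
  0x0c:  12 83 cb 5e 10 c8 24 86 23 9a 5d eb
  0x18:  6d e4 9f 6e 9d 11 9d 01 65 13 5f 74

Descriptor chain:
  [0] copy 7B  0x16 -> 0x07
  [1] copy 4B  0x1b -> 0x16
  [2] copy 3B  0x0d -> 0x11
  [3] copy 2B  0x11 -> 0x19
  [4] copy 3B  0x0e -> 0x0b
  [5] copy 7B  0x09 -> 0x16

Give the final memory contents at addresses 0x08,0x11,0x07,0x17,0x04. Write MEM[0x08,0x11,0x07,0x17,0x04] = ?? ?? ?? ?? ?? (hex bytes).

MEM[0x08,0x11,0x07,0x17,0x04] = eb 9d 5d e4 af

#0 dst[0x07+7] := {0x5d,0xeb,0x6d,0xe4,0x9f,0x6e,0x9d}
#1 dst[0x16+4] := {0x6e,0x9d,0x11,0x9d}
#2 dst[0x11+3] := {0x9d,0xcb,0x5e}
#3 dst[0x19+2] := {0x9d,0xcb}
#4 dst[0x0b+3] := {0xcb,0x5e,0x10}
#5 dst[0x16+7] := {0x6d,0xe4,0xcb,0x5e,0x10,0xcb,0x5e}
query mem[0x08]=0xeb, mem[0x11]=0x9d, mem[0x07]=0x5d, mem[0x17]=0xe4, mem[0x04]=0xaf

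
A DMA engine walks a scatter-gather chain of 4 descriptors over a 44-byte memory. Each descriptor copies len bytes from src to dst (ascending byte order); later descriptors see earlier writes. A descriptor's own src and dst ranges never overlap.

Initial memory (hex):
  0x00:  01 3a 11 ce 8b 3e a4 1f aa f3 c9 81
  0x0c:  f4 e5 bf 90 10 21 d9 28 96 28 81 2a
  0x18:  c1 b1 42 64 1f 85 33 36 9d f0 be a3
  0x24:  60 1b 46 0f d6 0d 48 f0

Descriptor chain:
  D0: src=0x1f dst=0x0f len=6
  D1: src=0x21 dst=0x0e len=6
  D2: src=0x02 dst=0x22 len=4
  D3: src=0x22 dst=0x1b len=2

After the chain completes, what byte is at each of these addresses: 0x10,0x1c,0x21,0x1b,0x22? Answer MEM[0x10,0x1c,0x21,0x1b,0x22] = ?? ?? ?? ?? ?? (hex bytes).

  after D0: wrote 6B at 0x0f = 369df0bea360
  after D1: wrote 6B at 0x0e = f0bea3601b46
  after D2: wrote 4B at 0x22 = 11ce8b3e
  after D3: wrote 2B at 0x1b = 11ce
query mem[0x10]=0xa3, mem[0x1c]=0xce, mem[0x21]=0xf0, mem[0x1b]=0x11, mem[0x22]=0x11

MEM[0x10,0x1c,0x21,0x1b,0x22] = a3 ce f0 11 11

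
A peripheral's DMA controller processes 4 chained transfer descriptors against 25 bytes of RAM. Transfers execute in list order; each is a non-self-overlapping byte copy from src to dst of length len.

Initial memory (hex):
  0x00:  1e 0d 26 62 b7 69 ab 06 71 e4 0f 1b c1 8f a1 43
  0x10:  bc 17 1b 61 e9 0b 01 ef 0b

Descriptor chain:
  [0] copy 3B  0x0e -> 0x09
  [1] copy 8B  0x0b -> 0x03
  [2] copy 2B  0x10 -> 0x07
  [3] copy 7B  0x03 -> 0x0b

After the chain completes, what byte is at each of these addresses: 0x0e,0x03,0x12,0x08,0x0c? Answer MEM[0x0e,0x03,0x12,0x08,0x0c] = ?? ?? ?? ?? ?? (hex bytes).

D0: mem[0x09..0x0b] <- [a1 43 bc]
D1: mem[0x03..0x0a] <- [bc c1 8f a1 43 bc 17 1b]
D2: mem[0x07..0x08] <- [bc 17]
D3: mem[0x0b..0x11] <- [bc c1 8f a1 bc 17 17]
query mem[0x0e]=0xa1, mem[0x03]=0xbc, mem[0x12]=0x1b, mem[0x08]=0x17, mem[0x0c]=0xc1

MEM[0x0e,0x03,0x12,0x08,0x0c] = a1 bc 1b 17 c1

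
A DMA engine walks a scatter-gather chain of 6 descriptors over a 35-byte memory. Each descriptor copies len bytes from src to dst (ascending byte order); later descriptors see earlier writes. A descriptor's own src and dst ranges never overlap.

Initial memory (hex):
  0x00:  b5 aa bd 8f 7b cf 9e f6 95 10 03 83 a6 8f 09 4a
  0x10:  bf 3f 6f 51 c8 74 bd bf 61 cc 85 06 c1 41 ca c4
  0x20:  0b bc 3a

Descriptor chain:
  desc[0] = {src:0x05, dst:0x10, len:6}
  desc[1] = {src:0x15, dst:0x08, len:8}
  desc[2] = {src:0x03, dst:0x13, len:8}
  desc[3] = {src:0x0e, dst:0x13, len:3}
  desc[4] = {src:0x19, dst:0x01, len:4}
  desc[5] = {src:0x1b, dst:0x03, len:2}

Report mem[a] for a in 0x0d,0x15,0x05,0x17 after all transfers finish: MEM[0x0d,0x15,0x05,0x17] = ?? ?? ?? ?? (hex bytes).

[0] 0x05->0x10 len=6 : cf 9e f6 95 10 03
[1] 0x15->0x08 len=8 : 03 bd bf 61 cc 85 06 c1
[2] 0x03->0x13 len=8 : 8f 7b cf 9e f6 03 bd bf
[3] 0x0e->0x13 len=3 : 06 c1 cf
[4] 0x19->0x01 len=4 : bd bf 06 c1
[5] 0x1b->0x03 len=2 : 06 c1
query mem[0x0d]=0x85, mem[0x15]=0xcf, mem[0x05]=0xcf, mem[0x17]=0xf6

MEM[0x0d,0x15,0x05,0x17] = 85 cf cf f6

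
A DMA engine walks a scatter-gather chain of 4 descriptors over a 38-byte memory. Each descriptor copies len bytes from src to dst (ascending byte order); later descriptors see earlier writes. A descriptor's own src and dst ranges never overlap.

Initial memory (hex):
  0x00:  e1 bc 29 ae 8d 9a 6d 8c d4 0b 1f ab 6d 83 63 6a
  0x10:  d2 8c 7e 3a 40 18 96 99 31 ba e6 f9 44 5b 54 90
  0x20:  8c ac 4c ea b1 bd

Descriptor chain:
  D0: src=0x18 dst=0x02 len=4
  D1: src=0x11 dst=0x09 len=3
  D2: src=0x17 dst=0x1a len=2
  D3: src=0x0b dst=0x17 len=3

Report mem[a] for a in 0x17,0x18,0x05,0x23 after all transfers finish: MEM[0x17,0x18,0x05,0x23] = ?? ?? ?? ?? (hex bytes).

  after D0: wrote 4B at 0x02 = 31bae6f9
  after D1: wrote 3B at 0x09 = 8c7e3a
  after D2: wrote 2B at 0x1a = 9931
  after D3: wrote 3B at 0x17 = 3a6d83
query mem[0x17]=0x3a, mem[0x18]=0x6d, mem[0x05]=0xf9, mem[0x23]=0xea

MEM[0x17,0x18,0x05,0x23] = 3a 6d f9 ea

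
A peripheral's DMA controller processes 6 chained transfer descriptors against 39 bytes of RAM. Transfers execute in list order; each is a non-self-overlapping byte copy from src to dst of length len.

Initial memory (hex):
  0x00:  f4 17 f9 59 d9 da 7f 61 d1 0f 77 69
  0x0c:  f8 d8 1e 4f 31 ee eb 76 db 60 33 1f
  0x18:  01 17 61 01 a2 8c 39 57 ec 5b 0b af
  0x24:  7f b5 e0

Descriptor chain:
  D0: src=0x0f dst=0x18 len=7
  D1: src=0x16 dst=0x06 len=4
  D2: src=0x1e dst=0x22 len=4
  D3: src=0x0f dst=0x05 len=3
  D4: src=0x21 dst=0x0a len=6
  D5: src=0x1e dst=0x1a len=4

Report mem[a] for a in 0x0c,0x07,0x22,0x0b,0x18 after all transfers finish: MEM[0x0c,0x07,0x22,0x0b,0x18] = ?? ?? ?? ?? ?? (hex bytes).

MEM[0x0c,0x07,0x22,0x0b,0x18] = 57 ee 60 60 4f

#0 dst[0x18+7] := {0x4f,0x31,0xee,0xeb,0x76,0xdb,0x60}
#1 dst[0x06+4] := {0x33,0x1f,0x4f,0x31}
#2 dst[0x22+4] := {0x60,0x57,0xec,0x5b}
#3 dst[0x05+3] := {0x4f,0x31,0xee}
#4 dst[0x0a+6] := {0x5b,0x60,0x57,0xec,0x5b,0xe0}
#5 dst[0x1a+4] := {0x60,0x57,0xec,0x5b}
query mem[0x0c]=0x57, mem[0x07]=0xee, mem[0x22]=0x60, mem[0x0b]=0x60, mem[0x18]=0x4f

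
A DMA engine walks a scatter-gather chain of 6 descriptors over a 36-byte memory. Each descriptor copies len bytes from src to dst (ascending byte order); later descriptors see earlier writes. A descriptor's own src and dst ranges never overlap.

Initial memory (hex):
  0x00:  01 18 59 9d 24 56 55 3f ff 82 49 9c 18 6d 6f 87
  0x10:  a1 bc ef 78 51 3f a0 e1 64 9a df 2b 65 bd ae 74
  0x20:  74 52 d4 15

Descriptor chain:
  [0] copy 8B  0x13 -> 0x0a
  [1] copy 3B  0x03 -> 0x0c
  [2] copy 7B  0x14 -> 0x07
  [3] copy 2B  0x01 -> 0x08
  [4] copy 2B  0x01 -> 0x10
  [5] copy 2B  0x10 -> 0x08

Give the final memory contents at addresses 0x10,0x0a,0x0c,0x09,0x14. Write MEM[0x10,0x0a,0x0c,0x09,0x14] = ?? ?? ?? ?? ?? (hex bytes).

D0: mem[0x0a..0x11] <- [78 51 3f a0 e1 64 9a df]
D1: mem[0x0c..0x0e] <- [9d 24 56]
D2: mem[0x07..0x0d] <- [51 3f a0 e1 64 9a df]
D3: mem[0x08..0x09] <- [18 59]
D4: mem[0x10..0x11] <- [18 59]
D5: mem[0x08..0x09] <- [18 59]
query mem[0x10]=0x18, mem[0x0a]=0xe1, mem[0x0c]=0x9a, mem[0x09]=0x59, mem[0x14]=0x51

MEM[0x10,0x0a,0x0c,0x09,0x14] = 18 e1 9a 59 51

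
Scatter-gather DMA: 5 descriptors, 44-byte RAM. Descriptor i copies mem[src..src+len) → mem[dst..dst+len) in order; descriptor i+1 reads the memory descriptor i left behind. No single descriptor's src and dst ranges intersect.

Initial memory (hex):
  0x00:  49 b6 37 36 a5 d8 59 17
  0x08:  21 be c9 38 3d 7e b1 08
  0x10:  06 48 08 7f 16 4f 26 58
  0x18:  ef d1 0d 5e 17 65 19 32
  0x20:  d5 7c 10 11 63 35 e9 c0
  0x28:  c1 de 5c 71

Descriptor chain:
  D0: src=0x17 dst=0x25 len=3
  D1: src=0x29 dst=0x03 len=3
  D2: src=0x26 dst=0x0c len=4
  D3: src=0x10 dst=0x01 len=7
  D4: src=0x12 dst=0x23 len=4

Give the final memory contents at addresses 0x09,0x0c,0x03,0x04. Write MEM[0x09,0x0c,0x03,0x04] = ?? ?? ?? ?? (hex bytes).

MEM[0x09,0x0c,0x03,0x04] = be ef 08 7f

#0 dst[0x25+3] := {0x58,0xef,0xd1}
#1 dst[0x03+3] := {0xde,0x5c,0x71}
#2 dst[0x0c+4] := {0xef,0xd1,0xc1,0xde}
#3 dst[0x01+7] := {0x06,0x48,0x08,0x7f,0x16,0x4f,0x26}
#4 dst[0x23+4] := {0x08,0x7f,0x16,0x4f}
query mem[0x09]=0xbe, mem[0x0c]=0xef, mem[0x03]=0x08, mem[0x04]=0x7f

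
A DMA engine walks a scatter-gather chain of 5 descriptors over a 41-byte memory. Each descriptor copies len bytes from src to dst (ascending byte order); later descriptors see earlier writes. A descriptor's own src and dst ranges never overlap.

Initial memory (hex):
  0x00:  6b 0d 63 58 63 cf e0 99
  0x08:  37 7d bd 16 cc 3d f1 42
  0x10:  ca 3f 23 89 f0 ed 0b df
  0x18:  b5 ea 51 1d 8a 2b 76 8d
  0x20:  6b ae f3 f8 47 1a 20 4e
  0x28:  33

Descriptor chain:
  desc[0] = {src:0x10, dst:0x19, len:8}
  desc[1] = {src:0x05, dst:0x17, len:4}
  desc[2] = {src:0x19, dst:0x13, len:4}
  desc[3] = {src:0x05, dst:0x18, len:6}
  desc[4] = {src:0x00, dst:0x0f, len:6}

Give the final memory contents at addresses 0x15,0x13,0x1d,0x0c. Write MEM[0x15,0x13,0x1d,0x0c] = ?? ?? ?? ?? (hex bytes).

  after D0: wrote 8B at 0x19 = ca3f2389f0ed0bdf
  after D1: wrote 4B at 0x17 = cfe09937
  after D2: wrote 4B at 0x13 = 99372389
  after D3: wrote 6B at 0x18 = cfe099377dbd
  after D4: wrote 6B at 0x0f = 6b0d635863cf
query mem[0x15]=0x23, mem[0x13]=0x63, mem[0x1d]=0xbd, mem[0x0c]=0xcc

MEM[0x15,0x13,0x1d,0x0c] = 23 63 bd cc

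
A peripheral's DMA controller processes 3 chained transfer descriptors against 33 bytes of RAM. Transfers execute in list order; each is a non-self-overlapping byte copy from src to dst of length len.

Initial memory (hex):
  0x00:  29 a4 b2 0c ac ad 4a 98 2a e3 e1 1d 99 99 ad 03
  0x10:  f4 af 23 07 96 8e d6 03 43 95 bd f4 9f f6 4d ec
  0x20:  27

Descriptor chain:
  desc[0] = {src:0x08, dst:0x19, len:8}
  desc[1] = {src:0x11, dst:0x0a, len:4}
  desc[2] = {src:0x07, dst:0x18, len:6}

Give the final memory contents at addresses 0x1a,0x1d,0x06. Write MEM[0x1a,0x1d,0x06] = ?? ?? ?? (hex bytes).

[0] 0x08->0x19 len=8 : 2a e3 e1 1d 99 99 ad 03
[1] 0x11->0x0a len=4 : af 23 07 96
[2] 0x07->0x18 len=6 : 98 2a e3 af 23 07
query mem[0x1a]=0xe3, mem[0x1d]=0x07, mem[0x06]=0x4a

MEM[0x1a,0x1d,0x06] = e3 07 4a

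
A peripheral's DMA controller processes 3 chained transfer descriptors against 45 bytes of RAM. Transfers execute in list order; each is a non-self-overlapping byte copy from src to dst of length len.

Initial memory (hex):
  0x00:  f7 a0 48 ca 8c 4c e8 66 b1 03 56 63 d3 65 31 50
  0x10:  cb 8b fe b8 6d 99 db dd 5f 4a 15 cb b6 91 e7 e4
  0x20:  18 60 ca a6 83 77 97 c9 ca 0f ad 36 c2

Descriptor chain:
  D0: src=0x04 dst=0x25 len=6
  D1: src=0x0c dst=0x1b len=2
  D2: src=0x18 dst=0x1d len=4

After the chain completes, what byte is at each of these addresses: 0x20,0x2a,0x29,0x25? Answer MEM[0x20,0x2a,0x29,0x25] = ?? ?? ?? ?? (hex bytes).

  after D0: wrote 6B at 0x25 = 8c4ce866b103
  after D1: wrote 2B at 0x1b = d365
  after D2: wrote 4B at 0x1d = 5f4a15d3
query mem[0x20]=0xd3, mem[0x2a]=0x03, mem[0x29]=0xb1, mem[0x25]=0x8c

MEM[0x20,0x2a,0x29,0x25] = d3 03 b1 8c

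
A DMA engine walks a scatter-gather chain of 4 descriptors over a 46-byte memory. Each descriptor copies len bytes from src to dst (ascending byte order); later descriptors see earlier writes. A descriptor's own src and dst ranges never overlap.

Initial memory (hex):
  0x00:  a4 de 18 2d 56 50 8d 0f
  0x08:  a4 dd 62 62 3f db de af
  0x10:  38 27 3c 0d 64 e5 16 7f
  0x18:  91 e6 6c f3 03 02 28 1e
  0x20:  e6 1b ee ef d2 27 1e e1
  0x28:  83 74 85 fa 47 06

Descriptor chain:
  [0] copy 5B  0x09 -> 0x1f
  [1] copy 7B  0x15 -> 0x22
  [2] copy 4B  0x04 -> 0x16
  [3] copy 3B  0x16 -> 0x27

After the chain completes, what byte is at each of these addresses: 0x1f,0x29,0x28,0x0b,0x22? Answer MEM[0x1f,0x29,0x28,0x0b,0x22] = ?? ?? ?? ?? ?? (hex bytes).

MEM[0x1f,0x29,0x28,0x0b,0x22] = dd 8d 50 62 e5

  after D0: wrote 5B at 0x1f = dd62623fdb
  after D1: wrote 7B at 0x22 = e5167f91e66cf3
  after D2: wrote 4B at 0x16 = 56508d0f
  after D3: wrote 3B at 0x27 = 56508d
query mem[0x1f]=0xdd, mem[0x29]=0x8d, mem[0x28]=0x50, mem[0x0b]=0x62, mem[0x22]=0xe5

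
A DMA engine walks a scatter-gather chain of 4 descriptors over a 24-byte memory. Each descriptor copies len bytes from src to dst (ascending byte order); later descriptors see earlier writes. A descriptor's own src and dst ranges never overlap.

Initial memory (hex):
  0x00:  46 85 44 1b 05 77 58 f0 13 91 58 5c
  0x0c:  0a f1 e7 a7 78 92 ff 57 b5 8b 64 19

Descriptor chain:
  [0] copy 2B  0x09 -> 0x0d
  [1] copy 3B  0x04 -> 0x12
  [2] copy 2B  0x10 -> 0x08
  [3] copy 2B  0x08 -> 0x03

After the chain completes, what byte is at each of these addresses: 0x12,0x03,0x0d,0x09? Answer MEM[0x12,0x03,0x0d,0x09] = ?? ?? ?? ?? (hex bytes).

MEM[0x12,0x03,0x0d,0x09] = 05 78 91 92

D0: mem[0x0d..0x0e] <- [91 58]
D1: mem[0x12..0x14] <- [05 77 58]
D2: mem[0x08..0x09] <- [78 92]
D3: mem[0x03..0x04] <- [78 92]
query mem[0x12]=0x05, mem[0x03]=0x78, mem[0x0d]=0x91, mem[0x09]=0x92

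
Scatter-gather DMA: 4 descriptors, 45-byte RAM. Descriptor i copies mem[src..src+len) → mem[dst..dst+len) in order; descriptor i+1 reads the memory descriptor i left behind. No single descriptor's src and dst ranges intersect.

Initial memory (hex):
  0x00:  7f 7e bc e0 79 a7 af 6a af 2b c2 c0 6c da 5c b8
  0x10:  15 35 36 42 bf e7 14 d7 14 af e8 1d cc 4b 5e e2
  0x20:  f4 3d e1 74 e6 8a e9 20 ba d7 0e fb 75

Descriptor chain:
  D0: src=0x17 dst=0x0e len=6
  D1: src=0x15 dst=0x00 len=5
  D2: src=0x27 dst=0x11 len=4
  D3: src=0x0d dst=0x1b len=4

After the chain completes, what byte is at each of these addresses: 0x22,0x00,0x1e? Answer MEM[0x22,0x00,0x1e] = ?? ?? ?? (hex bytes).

  after D0: wrote 6B at 0x0e = d714afe81dcc
  after D1: wrote 5B at 0x00 = e714d714af
  after D2: wrote 4B at 0x11 = 20bad70e
  after D3: wrote 4B at 0x1b = dad714af
query mem[0x22]=0xe1, mem[0x00]=0xe7, mem[0x1e]=0xaf

MEM[0x22,0x00,0x1e] = e1 e7 af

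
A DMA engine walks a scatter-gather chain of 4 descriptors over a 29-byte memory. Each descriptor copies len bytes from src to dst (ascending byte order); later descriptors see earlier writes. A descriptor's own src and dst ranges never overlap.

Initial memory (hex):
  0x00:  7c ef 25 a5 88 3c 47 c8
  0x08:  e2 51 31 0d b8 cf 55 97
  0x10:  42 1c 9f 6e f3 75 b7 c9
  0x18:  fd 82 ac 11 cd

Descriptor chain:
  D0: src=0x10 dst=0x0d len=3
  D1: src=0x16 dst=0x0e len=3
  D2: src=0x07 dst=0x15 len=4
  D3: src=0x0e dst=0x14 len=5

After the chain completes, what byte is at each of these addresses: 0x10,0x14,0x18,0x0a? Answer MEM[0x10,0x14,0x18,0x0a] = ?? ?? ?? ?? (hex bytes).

MEM[0x10,0x14,0x18,0x0a] = fd b7 9f 31

#0 dst[0x0d+3] := {0x42,0x1c,0x9f}
#1 dst[0x0e+3] := {0xb7,0xc9,0xfd}
#2 dst[0x15+4] := {0xc8,0xe2,0x51,0x31}
#3 dst[0x14+5] := {0xb7,0xc9,0xfd,0x1c,0x9f}
query mem[0x10]=0xfd, mem[0x14]=0xb7, mem[0x18]=0x9f, mem[0x0a]=0x31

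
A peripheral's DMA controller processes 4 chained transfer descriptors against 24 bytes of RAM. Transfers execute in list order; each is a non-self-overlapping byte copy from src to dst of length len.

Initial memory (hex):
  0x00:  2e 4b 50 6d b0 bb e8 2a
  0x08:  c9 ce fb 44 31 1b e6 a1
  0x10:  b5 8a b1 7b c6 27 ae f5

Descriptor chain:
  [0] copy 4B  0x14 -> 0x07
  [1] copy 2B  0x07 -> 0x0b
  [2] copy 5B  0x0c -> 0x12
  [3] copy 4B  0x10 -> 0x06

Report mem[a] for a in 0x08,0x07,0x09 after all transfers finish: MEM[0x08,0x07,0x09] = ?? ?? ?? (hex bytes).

MEM[0x08,0x07,0x09] = 27 8a 1b

  after D0: wrote 4B at 0x07 = c627aef5
  after D1: wrote 2B at 0x0b = c627
  after D2: wrote 5B at 0x12 = 271be6a1b5
  after D3: wrote 4B at 0x06 = b58a271b
query mem[0x08]=0x27, mem[0x07]=0x8a, mem[0x09]=0x1b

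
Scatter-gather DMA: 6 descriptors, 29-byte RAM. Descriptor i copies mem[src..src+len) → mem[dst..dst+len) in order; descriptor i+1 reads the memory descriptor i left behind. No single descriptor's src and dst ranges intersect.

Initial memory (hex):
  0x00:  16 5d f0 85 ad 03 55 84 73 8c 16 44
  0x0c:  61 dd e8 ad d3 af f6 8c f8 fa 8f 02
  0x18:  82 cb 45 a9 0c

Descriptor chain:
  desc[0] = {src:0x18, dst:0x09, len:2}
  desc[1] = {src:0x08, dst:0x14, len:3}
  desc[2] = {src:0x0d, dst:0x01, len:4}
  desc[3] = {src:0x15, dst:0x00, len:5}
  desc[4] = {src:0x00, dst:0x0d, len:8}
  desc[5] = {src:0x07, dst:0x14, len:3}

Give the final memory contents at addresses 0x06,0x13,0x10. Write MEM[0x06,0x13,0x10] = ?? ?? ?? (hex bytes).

MEM[0x06,0x13,0x10] = 55 55 82

  after D0: wrote 2B at 0x09 = 82cb
  after D1: wrote 3B at 0x14 = 7382cb
  after D2: wrote 4B at 0x01 = dde8add3
  after D3: wrote 5B at 0x00 = 82cb0282cb
  after D4: wrote 8B at 0x0d = 82cb0282cb035584
  after D5: wrote 3B at 0x14 = 847382
query mem[0x06]=0x55, mem[0x13]=0x55, mem[0x10]=0x82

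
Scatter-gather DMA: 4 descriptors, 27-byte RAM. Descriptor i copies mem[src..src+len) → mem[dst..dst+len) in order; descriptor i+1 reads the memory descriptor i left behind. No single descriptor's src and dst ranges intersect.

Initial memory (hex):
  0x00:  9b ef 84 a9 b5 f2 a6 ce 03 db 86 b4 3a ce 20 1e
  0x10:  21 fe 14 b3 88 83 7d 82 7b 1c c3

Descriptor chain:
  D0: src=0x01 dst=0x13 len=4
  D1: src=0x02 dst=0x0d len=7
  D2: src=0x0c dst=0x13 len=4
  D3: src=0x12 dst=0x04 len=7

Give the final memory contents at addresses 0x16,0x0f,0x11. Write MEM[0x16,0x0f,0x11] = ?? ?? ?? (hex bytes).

MEM[0x16,0x0f,0x11] = b5 b5 a6

D0: mem[0x13..0x16] <- [ef 84 a9 b5]
D1: mem[0x0d..0x13] <- [84 a9 b5 f2 a6 ce 03]
D2: mem[0x13..0x16] <- [3a 84 a9 b5]
D3: mem[0x04..0x0a] <- [ce 3a 84 a9 b5 82 7b]
query mem[0x16]=0xb5, mem[0x0f]=0xb5, mem[0x11]=0xa6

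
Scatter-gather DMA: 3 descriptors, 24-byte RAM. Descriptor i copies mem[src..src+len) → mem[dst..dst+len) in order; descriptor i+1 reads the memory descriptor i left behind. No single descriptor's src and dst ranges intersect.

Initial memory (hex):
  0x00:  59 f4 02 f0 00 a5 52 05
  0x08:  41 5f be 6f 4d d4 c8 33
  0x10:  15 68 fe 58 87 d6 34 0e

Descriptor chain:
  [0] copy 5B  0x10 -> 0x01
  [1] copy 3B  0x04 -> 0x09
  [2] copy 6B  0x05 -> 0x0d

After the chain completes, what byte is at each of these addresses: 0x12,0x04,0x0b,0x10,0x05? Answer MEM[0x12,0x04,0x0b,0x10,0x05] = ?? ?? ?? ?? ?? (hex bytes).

MEM[0x12,0x04,0x0b,0x10,0x05] = 87 58 52 41 87

[0] 0x10->0x01 len=5 : 15 68 fe 58 87
[1] 0x04->0x09 len=3 : 58 87 52
[2] 0x05->0x0d len=6 : 87 52 05 41 58 87
query mem[0x12]=0x87, mem[0x04]=0x58, mem[0x0b]=0x52, mem[0x10]=0x41, mem[0x05]=0x87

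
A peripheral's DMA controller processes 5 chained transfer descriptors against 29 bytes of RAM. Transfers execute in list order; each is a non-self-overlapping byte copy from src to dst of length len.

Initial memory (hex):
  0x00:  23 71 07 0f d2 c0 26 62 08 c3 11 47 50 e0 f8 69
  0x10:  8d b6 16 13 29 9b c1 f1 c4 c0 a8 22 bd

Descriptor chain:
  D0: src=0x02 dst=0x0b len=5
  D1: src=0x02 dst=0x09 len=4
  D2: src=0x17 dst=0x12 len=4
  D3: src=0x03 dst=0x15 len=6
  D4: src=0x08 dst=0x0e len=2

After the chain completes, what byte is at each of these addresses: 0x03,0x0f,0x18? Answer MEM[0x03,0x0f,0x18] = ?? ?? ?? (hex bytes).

  after D0: wrote 5B at 0x0b = 070fd2c026
  after D1: wrote 4B at 0x09 = 070fd2c0
  after D2: wrote 4B at 0x12 = f1c4c0a8
  after D3: wrote 6B at 0x15 = 0fd2c0266208
  after D4: wrote 2B at 0x0e = 0807
query mem[0x03]=0x0f, mem[0x0f]=0x07, mem[0x18]=0x26

MEM[0x03,0x0f,0x18] = 0f 07 26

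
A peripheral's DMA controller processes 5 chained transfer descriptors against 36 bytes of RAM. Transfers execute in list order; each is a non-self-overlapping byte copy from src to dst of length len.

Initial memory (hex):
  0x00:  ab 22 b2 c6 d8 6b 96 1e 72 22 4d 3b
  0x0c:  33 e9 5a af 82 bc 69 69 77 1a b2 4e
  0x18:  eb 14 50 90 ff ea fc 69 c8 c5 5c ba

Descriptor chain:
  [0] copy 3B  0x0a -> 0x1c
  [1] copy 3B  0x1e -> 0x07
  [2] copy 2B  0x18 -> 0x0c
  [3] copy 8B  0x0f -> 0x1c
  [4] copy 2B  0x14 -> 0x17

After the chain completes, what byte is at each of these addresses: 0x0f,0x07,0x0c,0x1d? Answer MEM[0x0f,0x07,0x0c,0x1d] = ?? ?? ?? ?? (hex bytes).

  after D0: wrote 3B at 0x1c = 4d3b33
  after D1: wrote 3B at 0x07 = 3369c8
  after D2: wrote 2B at 0x0c = eb14
  after D3: wrote 8B at 0x1c = af82bc6969771ab2
  after D4: wrote 2B at 0x17 = 771a
query mem[0x0f]=0xaf, mem[0x07]=0x33, mem[0x0c]=0xeb, mem[0x1d]=0x82

MEM[0x0f,0x07,0x0c,0x1d] = af 33 eb 82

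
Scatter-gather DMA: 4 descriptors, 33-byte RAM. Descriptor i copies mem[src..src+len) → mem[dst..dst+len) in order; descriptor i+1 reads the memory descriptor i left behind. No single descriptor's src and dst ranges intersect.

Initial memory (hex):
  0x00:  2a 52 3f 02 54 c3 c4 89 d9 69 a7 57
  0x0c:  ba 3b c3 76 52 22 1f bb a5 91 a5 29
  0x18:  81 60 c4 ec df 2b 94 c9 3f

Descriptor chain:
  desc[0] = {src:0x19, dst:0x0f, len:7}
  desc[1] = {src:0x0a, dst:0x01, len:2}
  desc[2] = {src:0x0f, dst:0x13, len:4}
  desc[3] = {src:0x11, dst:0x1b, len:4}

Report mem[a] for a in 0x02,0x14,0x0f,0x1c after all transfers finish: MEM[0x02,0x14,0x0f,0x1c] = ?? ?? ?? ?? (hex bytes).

[0] 0x19->0x0f len=7 : 60 c4 ec df 2b 94 c9
[1] 0x0a->0x01 len=2 : a7 57
[2] 0x0f->0x13 len=4 : 60 c4 ec df
[3] 0x11->0x1b len=4 : ec df 60 c4
query mem[0x02]=0x57, mem[0x14]=0xc4, mem[0x0f]=0x60, mem[0x1c]=0xdf

MEM[0x02,0x14,0x0f,0x1c] = 57 c4 60 df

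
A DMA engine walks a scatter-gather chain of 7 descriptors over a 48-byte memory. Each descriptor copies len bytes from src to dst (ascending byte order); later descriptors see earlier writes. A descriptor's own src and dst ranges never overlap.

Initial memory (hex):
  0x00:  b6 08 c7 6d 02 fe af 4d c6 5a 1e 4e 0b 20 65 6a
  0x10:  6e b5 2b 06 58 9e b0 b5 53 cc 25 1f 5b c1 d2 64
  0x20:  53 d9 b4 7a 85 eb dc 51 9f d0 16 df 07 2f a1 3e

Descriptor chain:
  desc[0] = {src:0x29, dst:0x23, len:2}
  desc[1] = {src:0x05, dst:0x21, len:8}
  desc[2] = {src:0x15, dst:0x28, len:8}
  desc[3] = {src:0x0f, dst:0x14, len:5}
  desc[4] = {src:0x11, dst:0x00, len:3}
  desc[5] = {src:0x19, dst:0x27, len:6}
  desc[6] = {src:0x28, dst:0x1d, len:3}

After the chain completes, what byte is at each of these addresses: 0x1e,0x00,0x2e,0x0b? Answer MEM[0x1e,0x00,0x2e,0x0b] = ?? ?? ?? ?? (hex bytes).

D0: mem[0x23..0x24] <- [d0 16]
D1: mem[0x21..0x28] <- [fe af 4d c6 5a 1e 4e 0b]
D2: mem[0x28..0x2f] <- [9e b0 b5 53 cc 25 1f 5b]
D3: mem[0x14..0x18] <- [6a 6e b5 2b 06]
D4: mem[0x00..0x02] <- [b5 2b 06]
D5: mem[0x27..0x2c] <- [cc 25 1f 5b c1 d2]
D6: mem[0x1d..0x1f] <- [25 1f 5b]
query mem[0x1e]=0x1f, mem[0x00]=0xb5, mem[0x2e]=0x1f, mem[0x0b]=0x4e

MEM[0x1e,0x00,0x2e,0x0b] = 1f b5 1f 4e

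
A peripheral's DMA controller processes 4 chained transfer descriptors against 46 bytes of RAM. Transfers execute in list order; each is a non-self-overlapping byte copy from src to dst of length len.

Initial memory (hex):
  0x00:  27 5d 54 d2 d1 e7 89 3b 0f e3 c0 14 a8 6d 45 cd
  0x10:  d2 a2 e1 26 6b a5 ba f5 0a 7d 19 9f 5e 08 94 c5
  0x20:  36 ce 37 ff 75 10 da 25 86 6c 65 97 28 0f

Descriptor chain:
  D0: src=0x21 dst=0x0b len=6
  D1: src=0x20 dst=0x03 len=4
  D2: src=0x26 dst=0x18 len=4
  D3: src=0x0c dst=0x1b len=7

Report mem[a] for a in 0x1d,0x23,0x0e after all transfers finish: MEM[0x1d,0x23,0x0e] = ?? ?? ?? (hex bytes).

MEM[0x1d,0x23,0x0e] = 75 ff 75

#0 dst[0x0b+6] := {0xce,0x37,0xff,0x75,0x10,0xda}
#1 dst[0x03+4] := {0x36,0xce,0x37,0xff}
#2 dst[0x18+4] := {0xda,0x25,0x86,0x6c}
#3 dst[0x1b+7] := {0x37,0xff,0x75,0x10,0xda,0xa2,0xe1}
query mem[0x1d]=0x75, mem[0x23]=0xff, mem[0x0e]=0x75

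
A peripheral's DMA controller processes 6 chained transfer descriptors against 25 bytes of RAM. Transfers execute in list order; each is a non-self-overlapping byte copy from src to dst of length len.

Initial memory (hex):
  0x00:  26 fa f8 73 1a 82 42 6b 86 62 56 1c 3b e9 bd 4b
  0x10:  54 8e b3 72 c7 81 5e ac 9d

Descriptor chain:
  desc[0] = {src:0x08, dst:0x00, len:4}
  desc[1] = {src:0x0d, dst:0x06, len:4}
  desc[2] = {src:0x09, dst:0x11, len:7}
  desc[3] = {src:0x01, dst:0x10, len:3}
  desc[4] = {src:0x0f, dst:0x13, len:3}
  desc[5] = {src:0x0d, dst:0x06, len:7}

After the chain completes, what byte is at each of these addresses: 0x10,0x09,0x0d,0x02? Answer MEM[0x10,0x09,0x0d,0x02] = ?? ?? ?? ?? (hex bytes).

MEM[0x10,0x09,0x0d,0x02] = 62 62 e9 56

[0] 0x08->0x00 len=4 : 86 62 56 1c
[1] 0x0d->0x06 len=4 : e9 bd 4b 54
[2] 0x09->0x11 len=7 : 54 56 1c 3b e9 bd 4b
[3] 0x01->0x10 len=3 : 62 56 1c
[4] 0x0f->0x13 len=3 : 4b 62 56
[5] 0x0d->0x06 len=7 : e9 bd 4b 62 56 1c 4b
query mem[0x10]=0x62, mem[0x09]=0x62, mem[0x0d]=0xe9, mem[0x02]=0x56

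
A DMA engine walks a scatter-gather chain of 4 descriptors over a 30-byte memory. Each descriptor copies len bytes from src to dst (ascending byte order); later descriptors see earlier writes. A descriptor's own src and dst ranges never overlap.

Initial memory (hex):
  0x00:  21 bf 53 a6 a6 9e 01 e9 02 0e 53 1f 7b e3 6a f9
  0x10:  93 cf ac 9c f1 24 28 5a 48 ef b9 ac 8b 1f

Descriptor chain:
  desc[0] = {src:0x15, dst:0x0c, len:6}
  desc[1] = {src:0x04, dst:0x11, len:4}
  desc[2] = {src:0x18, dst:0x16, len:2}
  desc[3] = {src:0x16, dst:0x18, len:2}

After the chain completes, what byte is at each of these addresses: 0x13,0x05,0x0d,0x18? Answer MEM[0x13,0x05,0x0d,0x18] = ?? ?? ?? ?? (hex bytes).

MEM[0x13,0x05,0x0d,0x18] = 01 9e 28 48

#0 dst[0x0c+6] := {0x24,0x28,0x5a,0x48,0xef,0xb9}
#1 dst[0x11+4] := {0xa6,0x9e,0x01,0xe9}
#2 dst[0x16+2] := {0x48,0xef}
#3 dst[0x18+2] := {0x48,0xef}
query mem[0x13]=0x01, mem[0x05]=0x9e, mem[0x0d]=0x28, mem[0x18]=0x48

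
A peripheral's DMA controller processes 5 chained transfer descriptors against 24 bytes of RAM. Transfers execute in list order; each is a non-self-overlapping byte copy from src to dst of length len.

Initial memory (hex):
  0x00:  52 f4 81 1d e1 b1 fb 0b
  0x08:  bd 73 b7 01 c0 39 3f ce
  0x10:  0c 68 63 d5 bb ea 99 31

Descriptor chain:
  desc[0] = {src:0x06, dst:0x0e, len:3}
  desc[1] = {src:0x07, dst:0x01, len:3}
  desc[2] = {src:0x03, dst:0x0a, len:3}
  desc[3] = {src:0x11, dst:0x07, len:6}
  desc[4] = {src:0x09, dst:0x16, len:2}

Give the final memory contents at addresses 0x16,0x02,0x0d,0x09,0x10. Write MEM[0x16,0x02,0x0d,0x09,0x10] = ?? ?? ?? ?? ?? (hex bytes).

D0: mem[0x0e..0x10] <- [fb 0b bd]
D1: mem[0x01..0x03] <- [0b bd 73]
D2: mem[0x0a..0x0c] <- [73 e1 b1]
D3: mem[0x07..0x0c] <- [68 63 d5 bb ea 99]
D4: mem[0x16..0x17] <- [d5 bb]
query mem[0x16]=0xd5, mem[0x02]=0xbd, mem[0x0d]=0x39, mem[0x09]=0xd5, mem[0x10]=0xbd

MEM[0x16,0x02,0x0d,0x09,0x10] = d5 bd 39 d5 bd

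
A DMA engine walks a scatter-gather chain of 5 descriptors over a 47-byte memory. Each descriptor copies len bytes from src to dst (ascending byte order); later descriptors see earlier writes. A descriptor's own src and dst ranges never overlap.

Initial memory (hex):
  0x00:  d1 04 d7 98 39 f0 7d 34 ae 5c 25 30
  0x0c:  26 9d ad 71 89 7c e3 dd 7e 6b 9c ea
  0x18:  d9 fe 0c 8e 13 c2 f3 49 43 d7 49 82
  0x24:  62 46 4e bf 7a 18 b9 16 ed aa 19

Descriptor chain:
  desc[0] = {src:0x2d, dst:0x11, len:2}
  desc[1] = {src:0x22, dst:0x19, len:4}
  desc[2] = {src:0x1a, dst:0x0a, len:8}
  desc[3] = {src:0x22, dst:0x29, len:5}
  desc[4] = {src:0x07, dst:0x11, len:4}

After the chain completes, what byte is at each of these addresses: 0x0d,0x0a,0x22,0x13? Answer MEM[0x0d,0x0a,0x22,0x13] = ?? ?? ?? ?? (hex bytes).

MEM[0x0d,0x0a,0x22,0x13] = c2 82 49 5c

  after D0: wrote 2B at 0x11 = aa19
  after D1: wrote 4B at 0x19 = 49826246
  after D2: wrote 8B at 0x0a = 826246c2f34943d7
  after D3: wrote 5B at 0x29 = 498262464e
  after D4: wrote 4B at 0x11 = 34ae5c82
query mem[0x0d]=0xc2, mem[0x0a]=0x82, mem[0x22]=0x49, mem[0x13]=0x5c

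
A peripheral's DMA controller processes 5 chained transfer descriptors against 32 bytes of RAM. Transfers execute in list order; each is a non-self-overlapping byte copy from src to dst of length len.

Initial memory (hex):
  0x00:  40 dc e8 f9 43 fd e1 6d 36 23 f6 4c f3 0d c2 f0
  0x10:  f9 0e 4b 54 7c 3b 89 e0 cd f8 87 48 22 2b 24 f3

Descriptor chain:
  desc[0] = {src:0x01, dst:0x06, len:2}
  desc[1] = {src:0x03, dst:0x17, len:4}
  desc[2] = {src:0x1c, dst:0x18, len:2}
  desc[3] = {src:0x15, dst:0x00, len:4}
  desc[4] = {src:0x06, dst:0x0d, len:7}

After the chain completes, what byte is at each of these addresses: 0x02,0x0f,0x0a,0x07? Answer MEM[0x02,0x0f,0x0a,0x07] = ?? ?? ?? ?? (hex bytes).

MEM[0x02,0x0f,0x0a,0x07] = f9 36 f6 e8

#0 dst[0x06+2] := {0xdc,0xe8}
#1 dst[0x17+4] := {0xf9,0x43,0xfd,0xdc}
#2 dst[0x18+2] := {0x22,0x2b}
#3 dst[0x00+4] := {0x3b,0x89,0xf9,0x22}
#4 dst[0x0d+7] := {0xdc,0xe8,0x36,0x23,0xf6,0x4c,0xf3}
query mem[0x02]=0xf9, mem[0x0f]=0x36, mem[0x0a]=0xf6, mem[0x07]=0xe8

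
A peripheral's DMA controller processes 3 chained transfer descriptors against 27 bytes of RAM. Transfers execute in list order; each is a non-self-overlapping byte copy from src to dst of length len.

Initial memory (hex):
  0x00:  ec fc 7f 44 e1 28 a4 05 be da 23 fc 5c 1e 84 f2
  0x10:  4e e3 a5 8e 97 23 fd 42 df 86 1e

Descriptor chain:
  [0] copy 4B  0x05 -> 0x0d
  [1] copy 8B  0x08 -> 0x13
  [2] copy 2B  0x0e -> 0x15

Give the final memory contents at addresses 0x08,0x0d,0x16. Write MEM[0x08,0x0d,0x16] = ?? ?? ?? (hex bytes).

MEM[0x08,0x0d,0x16] = be 28 05

D0: mem[0x0d..0x10] <- [28 a4 05 be]
D1: mem[0x13..0x1a] <- [be da 23 fc 5c 28 a4 05]
D2: mem[0x15..0x16] <- [a4 05]
query mem[0x08]=0xbe, mem[0x0d]=0x28, mem[0x16]=0x05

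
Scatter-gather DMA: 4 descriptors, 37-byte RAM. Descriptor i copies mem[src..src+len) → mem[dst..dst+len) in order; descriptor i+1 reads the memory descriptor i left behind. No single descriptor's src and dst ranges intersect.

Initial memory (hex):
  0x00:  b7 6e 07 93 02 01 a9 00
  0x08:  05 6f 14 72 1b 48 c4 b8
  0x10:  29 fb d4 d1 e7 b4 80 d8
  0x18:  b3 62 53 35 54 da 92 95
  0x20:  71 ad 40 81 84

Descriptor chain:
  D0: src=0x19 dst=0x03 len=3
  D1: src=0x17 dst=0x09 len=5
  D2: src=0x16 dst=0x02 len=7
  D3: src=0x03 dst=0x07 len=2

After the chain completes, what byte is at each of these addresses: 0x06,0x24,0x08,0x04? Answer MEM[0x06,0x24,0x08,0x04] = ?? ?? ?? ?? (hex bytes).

  after D0: wrote 3B at 0x03 = 625335
  after D1: wrote 5B at 0x09 = d8b3625335
  after D2: wrote 7B at 0x02 = 80d8b362533554
  after D3: wrote 2B at 0x07 = d8b3
query mem[0x06]=0x53, mem[0x24]=0x84, mem[0x08]=0xb3, mem[0x04]=0xb3

MEM[0x06,0x24,0x08,0x04] = 53 84 b3 b3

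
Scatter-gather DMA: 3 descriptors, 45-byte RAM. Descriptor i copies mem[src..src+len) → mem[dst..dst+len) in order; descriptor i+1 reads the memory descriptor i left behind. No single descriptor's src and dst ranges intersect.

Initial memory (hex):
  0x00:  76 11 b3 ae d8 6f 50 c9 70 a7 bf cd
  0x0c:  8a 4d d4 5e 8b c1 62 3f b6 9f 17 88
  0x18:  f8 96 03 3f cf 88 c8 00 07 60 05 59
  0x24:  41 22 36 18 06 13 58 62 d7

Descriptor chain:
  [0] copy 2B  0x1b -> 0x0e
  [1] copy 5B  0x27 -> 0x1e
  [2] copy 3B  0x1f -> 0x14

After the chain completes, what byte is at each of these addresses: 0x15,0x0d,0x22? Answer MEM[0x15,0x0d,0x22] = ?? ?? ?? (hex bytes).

MEM[0x15,0x0d,0x22] = 13 4d 62

D0: mem[0x0e..0x0f] <- [3f cf]
D1: mem[0x1e..0x22] <- [18 06 13 58 62]
D2: mem[0x14..0x16] <- [06 13 58]
query mem[0x15]=0x13, mem[0x0d]=0x4d, mem[0x22]=0x62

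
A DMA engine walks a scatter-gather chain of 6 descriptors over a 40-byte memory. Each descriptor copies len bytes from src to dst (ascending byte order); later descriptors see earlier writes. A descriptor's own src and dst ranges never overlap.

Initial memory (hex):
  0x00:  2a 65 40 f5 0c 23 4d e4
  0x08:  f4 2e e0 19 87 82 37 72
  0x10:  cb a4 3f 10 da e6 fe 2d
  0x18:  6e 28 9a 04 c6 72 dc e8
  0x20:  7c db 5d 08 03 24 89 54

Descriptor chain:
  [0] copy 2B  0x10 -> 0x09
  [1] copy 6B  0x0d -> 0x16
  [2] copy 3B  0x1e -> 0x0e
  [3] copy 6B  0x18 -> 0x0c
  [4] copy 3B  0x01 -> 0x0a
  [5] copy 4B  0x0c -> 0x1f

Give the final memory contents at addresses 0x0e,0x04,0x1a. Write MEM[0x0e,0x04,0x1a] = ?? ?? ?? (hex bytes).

MEM[0x0e,0x04,0x1a] = a4 0c a4

D0: mem[0x09..0x0a] <- [cb a4]
D1: mem[0x16..0x1b] <- [82 37 72 cb a4 3f]
D2: mem[0x0e..0x10] <- [dc e8 7c]
D3: mem[0x0c..0x11] <- [72 cb a4 3f c6 72]
D4: mem[0x0a..0x0c] <- [65 40 f5]
D5: mem[0x1f..0x22] <- [f5 cb a4 3f]
query mem[0x0e]=0xa4, mem[0x04]=0x0c, mem[0x1a]=0xa4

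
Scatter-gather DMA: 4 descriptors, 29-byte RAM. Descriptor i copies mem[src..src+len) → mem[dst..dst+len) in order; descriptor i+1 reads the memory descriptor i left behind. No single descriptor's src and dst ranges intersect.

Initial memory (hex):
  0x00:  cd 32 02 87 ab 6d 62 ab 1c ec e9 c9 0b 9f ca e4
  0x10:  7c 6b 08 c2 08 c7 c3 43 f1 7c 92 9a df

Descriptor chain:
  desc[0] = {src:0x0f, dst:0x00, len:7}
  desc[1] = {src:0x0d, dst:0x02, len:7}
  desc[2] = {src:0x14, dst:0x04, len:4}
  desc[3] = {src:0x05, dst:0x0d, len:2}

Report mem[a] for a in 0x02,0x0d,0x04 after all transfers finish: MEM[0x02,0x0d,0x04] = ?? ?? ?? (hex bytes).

[0] 0x0f->0x00 len=7 : e4 7c 6b 08 c2 08 c7
[1] 0x0d->0x02 len=7 : 9f ca e4 7c 6b 08 c2
[2] 0x14->0x04 len=4 : 08 c7 c3 43
[3] 0x05->0x0d len=2 : c7 c3
query mem[0x02]=0x9f, mem[0x0d]=0xc7, mem[0x04]=0x08

MEM[0x02,0x0d,0x04] = 9f c7 08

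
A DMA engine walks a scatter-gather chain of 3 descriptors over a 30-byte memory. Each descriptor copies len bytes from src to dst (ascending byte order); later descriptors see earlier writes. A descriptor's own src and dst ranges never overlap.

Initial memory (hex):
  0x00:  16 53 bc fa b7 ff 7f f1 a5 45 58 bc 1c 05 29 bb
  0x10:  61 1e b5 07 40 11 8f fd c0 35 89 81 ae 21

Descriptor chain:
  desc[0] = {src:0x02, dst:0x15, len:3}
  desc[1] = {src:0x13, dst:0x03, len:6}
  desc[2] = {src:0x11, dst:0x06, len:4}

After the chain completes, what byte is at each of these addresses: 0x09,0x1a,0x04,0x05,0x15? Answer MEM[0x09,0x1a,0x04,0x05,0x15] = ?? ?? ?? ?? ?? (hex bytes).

  after D0: wrote 3B at 0x15 = bcfab7
  after D1: wrote 6B at 0x03 = 0740bcfab7c0
  after D2: wrote 4B at 0x06 = 1eb50740
query mem[0x09]=0x40, mem[0x1a]=0x89, mem[0x04]=0x40, mem[0x05]=0xbc, mem[0x15]=0xbc

MEM[0x09,0x1a,0x04,0x05,0x15] = 40 89 40 bc bc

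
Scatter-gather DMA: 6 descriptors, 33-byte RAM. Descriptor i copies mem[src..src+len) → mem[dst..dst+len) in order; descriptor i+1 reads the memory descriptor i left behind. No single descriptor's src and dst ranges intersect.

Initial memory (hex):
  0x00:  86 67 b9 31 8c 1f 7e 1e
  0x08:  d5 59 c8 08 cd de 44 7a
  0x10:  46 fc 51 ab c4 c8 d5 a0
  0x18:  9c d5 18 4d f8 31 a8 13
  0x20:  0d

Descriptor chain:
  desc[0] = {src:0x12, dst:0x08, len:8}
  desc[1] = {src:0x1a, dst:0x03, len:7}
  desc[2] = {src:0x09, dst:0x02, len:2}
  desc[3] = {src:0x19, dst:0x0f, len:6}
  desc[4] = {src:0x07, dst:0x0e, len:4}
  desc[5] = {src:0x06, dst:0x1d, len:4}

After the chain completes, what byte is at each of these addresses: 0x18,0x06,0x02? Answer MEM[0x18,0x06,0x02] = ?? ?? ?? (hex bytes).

#0 dst[0x08+8] := {0x51,0xab,0xc4,0xc8,0xd5,0xa0,0x9c,0xd5}
#1 dst[0x03+7] := {0x18,0x4d,0xf8,0x31,0xa8,0x13,0x0d}
#2 dst[0x02+2] := {0x0d,0xc4}
#3 dst[0x0f+6] := {0xd5,0x18,0x4d,0xf8,0x31,0xa8}
#4 dst[0x0e+4] := {0xa8,0x13,0x0d,0xc4}
#5 dst[0x1d+4] := {0x31,0xa8,0x13,0x0d}
query mem[0x18]=0x9c, mem[0x06]=0x31, mem[0x02]=0x0d

MEM[0x18,0x06,0x02] = 9c 31 0d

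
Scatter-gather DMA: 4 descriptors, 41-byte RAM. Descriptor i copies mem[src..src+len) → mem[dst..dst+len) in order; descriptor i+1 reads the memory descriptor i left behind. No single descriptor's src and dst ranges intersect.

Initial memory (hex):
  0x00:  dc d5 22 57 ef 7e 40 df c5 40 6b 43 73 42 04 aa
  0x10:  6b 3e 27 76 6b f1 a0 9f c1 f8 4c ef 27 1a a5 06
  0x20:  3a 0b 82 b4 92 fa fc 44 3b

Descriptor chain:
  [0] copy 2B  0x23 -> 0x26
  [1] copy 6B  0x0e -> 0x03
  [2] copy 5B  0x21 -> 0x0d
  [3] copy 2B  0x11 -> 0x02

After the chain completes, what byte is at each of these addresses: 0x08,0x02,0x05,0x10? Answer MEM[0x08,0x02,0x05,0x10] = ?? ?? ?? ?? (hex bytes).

#0 dst[0x26+2] := {0xb4,0x92}
#1 dst[0x03+6] := {0x04,0xaa,0x6b,0x3e,0x27,0x76}
#2 dst[0x0d+5] := {0x0b,0x82,0xb4,0x92,0xfa}
#3 dst[0x02+2] := {0xfa,0x27}
query mem[0x08]=0x76, mem[0x02]=0xfa, mem[0x05]=0x6b, mem[0x10]=0x92

MEM[0x08,0x02,0x05,0x10] = 76 fa 6b 92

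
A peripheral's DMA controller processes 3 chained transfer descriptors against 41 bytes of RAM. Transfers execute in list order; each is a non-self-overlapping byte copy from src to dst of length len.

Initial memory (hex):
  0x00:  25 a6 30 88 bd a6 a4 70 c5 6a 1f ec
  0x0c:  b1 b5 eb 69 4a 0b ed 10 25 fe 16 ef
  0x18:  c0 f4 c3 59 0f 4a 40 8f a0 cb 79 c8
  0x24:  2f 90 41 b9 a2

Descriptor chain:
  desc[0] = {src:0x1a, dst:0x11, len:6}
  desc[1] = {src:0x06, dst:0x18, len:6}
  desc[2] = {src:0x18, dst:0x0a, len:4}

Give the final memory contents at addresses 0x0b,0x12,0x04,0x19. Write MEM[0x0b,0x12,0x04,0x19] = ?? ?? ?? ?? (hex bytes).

MEM[0x0b,0x12,0x04,0x19] = 70 59 bd 70

  after D0: wrote 6B at 0x11 = c3590f4a408f
  after D1: wrote 6B at 0x18 = a470c56a1fec
  after D2: wrote 4B at 0x0a = a470c56a
query mem[0x0b]=0x70, mem[0x12]=0x59, mem[0x04]=0xbd, mem[0x19]=0x70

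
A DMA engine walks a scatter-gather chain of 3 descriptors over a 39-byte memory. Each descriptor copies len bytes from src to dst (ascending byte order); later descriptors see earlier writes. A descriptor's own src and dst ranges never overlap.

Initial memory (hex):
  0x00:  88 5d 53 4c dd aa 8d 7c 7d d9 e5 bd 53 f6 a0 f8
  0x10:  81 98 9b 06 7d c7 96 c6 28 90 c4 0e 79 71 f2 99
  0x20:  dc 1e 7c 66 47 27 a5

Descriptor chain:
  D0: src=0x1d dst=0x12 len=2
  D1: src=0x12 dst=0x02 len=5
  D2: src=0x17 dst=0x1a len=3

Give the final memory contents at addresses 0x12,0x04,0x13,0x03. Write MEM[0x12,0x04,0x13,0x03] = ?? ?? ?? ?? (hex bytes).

MEM[0x12,0x04,0x13,0x03] = 71 7d f2 f2

[0] 0x1d->0x12 len=2 : 71 f2
[1] 0x12->0x02 len=5 : 71 f2 7d c7 96
[2] 0x17->0x1a len=3 : c6 28 90
query mem[0x12]=0x71, mem[0x04]=0x7d, mem[0x13]=0xf2, mem[0x03]=0xf2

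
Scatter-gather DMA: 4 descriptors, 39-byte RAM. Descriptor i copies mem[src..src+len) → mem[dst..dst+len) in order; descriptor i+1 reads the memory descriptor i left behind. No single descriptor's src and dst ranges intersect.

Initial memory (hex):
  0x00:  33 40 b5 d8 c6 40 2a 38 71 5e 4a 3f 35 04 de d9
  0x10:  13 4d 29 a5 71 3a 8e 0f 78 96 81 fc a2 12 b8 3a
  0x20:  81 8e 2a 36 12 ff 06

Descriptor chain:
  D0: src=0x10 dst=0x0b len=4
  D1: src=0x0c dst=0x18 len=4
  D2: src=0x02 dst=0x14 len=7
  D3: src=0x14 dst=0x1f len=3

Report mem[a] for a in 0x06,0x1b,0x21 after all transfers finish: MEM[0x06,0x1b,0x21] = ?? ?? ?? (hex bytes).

MEM[0x06,0x1b,0x21] = 2a d9 c6

D0: mem[0x0b..0x0e] <- [13 4d 29 a5]
D1: mem[0x18..0x1b] <- [4d 29 a5 d9]
D2: mem[0x14..0x1a] <- [b5 d8 c6 40 2a 38 71]
D3: mem[0x1f..0x21] <- [b5 d8 c6]
query mem[0x06]=0x2a, mem[0x1b]=0xd9, mem[0x21]=0xc6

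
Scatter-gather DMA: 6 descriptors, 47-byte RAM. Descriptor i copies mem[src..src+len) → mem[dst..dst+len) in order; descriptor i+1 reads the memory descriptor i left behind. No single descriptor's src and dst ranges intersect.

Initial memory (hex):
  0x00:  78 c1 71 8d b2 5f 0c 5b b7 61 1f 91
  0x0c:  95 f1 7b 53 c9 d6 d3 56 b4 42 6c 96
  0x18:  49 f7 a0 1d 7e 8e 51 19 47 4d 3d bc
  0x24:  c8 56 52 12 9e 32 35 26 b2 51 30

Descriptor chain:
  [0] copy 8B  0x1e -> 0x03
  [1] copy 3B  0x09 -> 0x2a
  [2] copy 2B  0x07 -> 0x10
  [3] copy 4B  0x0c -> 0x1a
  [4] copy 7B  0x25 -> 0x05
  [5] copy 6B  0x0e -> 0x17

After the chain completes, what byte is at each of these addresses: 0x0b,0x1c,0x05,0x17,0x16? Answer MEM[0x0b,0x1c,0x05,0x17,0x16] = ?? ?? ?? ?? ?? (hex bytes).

D0: mem[0x03..0x0a] <- [51 19 47 4d 3d bc c8 56]
D1: mem[0x2a..0x2c] <- [c8 56 91]
D2: mem[0x10..0x11] <- [3d bc]
D3: mem[0x1a..0x1d] <- [95 f1 7b 53]
D4: mem[0x05..0x0b] <- [56 52 12 9e 32 c8 56]
D5: mem[0x17..0x1c] <- [7b 53 3d bc d3 56]
query mem[0x0b]=0x56, mem[0x1c]=0x56, mem[0x05]=0x56, mem[0x17]=0x7b, mem[0x16]=0x6c

MEM[0x0b,0x1c,0x05,0x17,0x16] = 56 56 56 7b 6c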